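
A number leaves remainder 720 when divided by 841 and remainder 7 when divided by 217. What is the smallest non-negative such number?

131075

Write x = 720 + 841·k. Then 841·k ≡ 7 − 720 ≡ 155 (mod 217).
Need 841⁻¹ mod 217. Extended Euclid on (217, 190):
217 = 1·190 + 27
190 = 7·27 + 1
27 = 27·1 + 0
Back-substitute:
1 = 190 − 7·27
1 = −7·217 + 8·190
841⁻¹ ≡ 8 (mod 217), so k ≡ 8·155 ≡ 155 (mod 217).
x = 720 + 841·155 = 131075.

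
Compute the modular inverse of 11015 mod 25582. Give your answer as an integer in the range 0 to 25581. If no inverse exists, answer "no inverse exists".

Extended Euclidean algorithm:
25582 = 2·11015 + 3552
11015 = 3·3552 + 359
3552 = 9·359 + 321
359 = 1·321 + 38
321 = 8·38 + 17
38 = 2·17 + 4
17 = 4·4 + 1
4 = 4·1 + 0
Since gcd(11015, 25582) = 1, back-substitute to write 1 as a combination:
1 = 17 − 4·4
1 = −4·38 + 9·17
1 = 9·321 − 76·38
1 = −76·359 + 85·321
1 = 85·3552 − 841·359
1 = −841·11015 + 2608·3552
1 = 2608·25582 − 6057·11015
Hence 11015⁻¹ ≡ -6057 ≡ 19525 (mod 25582).

19525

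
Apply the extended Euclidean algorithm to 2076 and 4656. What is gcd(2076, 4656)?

12

Repeated division:
4656 = 2×2076 + 504
2076 = 4×504 + 60
504 = 8×60 + 24
60 = 2×24 + 12
24 = 2×12 + 0
gcd(2076, 4656) = 12.
Working backward:
12 = 60 − 2·24
12 = −2·504 + 17·60
12 = 17·2076 − 70·504
12 = −70·4656 + 157·2076
So 12 = (-70)·4656 + (157)·2076.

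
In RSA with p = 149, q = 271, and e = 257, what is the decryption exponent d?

5753

φ(n) = (p−1)(q−1) = 148·270 = 39960.
Need d with 257·d ≡ 1 (mod 39960). Apply the extended Euclidean algorithm:
39960 = 155·257 + 125
257 = 2·125 + 7
125 = 17·7 + 6
7 = 1·6 + 1
6 = 6·1 + 0
Back-substitute:
1 = 7 − 6
1 = −125 + 18·7
1 = 18·257 − 37·125
1 = −37·39960 + 5753·257
So 257·5753 ≡ 1 (mod 39960), hence d = 5753.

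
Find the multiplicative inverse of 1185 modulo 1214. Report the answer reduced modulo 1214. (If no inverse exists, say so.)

293

Extended Euclidean algorithm:
1214 = 1×1185 + 29
1185 = 40×29 + 25
29 = 1×25 + 4
25 = 6×4 + 1
4 = 4×1 + 0
The gcd is 1. Working backward:
1 = 25 − 6·4
1 = −6·29 + 7·25
1 = 7·1185 − 286·29
1 = −286·1214 + 293·1185
So 1185·293 ≡ 1 (mod 1214).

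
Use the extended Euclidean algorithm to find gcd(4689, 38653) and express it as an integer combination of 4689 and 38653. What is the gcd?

1

Apply Euclid's algorithm to 38653 and 4689:
38653 = 8*4689 + 1141
4689 = 4*1141 + 125
1141 = 9*125 + 16
125 = 7*16 + 13
16 = 1*13 + 3
13 = 4*3 + 1
3 = 3*1 + 0
gcd(4689, 38653) = 1.
Back-substituting:
1 = 13 − 4·3
1 = −4·16 + 5·13
1 = 5·125 − 39·16
1 = −39·1141 + 356·125
1 = 356·4689 − 1463·1141
1 = −1463·38653 + 12060·4689
So 1 = (-1463)·38653 + (12060)·4689.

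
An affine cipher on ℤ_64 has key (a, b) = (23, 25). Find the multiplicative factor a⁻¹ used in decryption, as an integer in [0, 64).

39

Extended Euclidean algorithm:
64 = 2·23 + 18
23 = 1·18 + 5
18 = 3·5 + 3
5 = 1·3 + 2
3 = 1·2 + 1
2 = 2·1 + 0
The gcd is 1. Working backward:
1 = 3 − 2
1 = −5 + 2·3
1 = 2·18 − 7·5
1 = −7·23 + 9·18
1 = 9·64 − 25·23
So 23·(-25) ≡ 1 (mod 64), and -25 ≡ 39 (mod 64).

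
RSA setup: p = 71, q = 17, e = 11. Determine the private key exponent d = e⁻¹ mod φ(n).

φ(n) = (p−1)(q−1) = 70·16 = 1120.
Need d with 11·d ≡ 1 (mod 1120). Apply the extended Euclidean algorithm:
1120 = 101*11 + 9
11 = 1*9 + 2
9 = 4*2 + 1
2 = 2*1 + 0
Back-substitute:
1 = 9 − 4·2
1 = −4·11 + 5·9
1 = 5·1120 − 509·11
So 11·(-509) ≡ 1 (mod 1120), hence d ≡ -509 ≡ 611 (mod 1120).

611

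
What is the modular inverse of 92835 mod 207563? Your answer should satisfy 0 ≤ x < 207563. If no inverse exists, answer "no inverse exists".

199912

Extended Euclidean algorithm:
207563 = 2·92835 + 21893
92835 = 4·21893 + 5263
21893 = 4·5263 + 841
5263 = 6·841 + 217
841 = 3·217 + 190
217 = 1·190 + 27
190 = 7·27 + 1
27 = 27·1 + 0
Since gcd(92835, 207563) = 1, back-substitute to write 1 as a combination:
1 = 190 − 7·27
1 = −7·217 + 8·190
1 = 8·841 − 31·217
1 = −31·5263 + 194·841
1 = 194·21893 − 807·5263
1 = −807·92835 + 3422·21893
1 = 3422·207563 − 7651·92835
So 92835·(-7651) ≡ 1 (mod 207563), and -7651 ≡ 199912 (mod 207563).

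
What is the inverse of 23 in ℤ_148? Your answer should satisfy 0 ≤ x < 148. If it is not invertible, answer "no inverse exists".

103

Run Euclid on (148, 23):
148 = 6*23 + 10
23 = 2*10 + 3
10 = 3*3 + 1
3 = 3*1 + 0
gcd = 1, so the inverse exists. Back-substitute:
1 = 10 − 3·3
1 = −3·23 + 7·10
1 = 7·148 − 45·23
Hence 23⁻¹ ≡ -45 ≡ 103 (mod 148).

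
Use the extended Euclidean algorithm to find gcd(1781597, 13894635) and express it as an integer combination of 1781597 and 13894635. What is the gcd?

1

Apply Euclid's algorithm to 13894635 and 1781597:
13894635 = 7×1781597 + 1423456
1781597 = 1×1423456 + 358141
1423456 = 3×358141 + 349033
358141 = 1×349033 + 9108
349033 = 38×9108 + 2929
9108 = 3×2929 + 321
2929 = 9×321 + 40
321 = 8×40 + 1
40 = 40×1 + 0
gcd(1781597, 13894635) = 1.
Working backward:
1 = 321 − 8·40
1 = −8·2929 + 73·321
1 = 73·9108 − 227·2929
1 = −227·349033 + 8699·9108
1 = 8699·358141 − 8926·349033
1 = −8926·1423456 + 35477·358141
1 = 35477·1781597 − 44403·1423456
1 = −44403·13894635 + 346298·1781597
So 1 = (-44403)·13894635 + (346298)·1781597.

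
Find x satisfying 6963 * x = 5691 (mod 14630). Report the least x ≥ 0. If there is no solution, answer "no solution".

gcd(6963, 14630):
14630 = 2·6963 + 704
6963 = 9·704 + 627
704 = 1·627 + 77
627 = 8·77 + 11
77 = 7·11 + 0
gcd = 11, but 11 ∤ 5691, so the congruence has no solution.

no solution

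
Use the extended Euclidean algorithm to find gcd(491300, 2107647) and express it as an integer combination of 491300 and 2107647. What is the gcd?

1

Apply Euclid's algorithm to 2107647 and 491300:
2107647 = 4*491300 + 142447
491300 = 3*142447 + 63959
142447 = 2*63959 + 14529
63959 = 4*14529 + 5843
14529 = 2*5843 + 2843
5843 = 2*2843 + 157
2843 = 18*157 + 17
157 = 9*17 + 4
17 = 4*4 + 1
4 = 4*1 + 0
gcd(491300, 2107647) = 1.
Back-substituting:
1 = 17 − 4·4
1 = −4·157 + 37·17
1 = 37·2843 − 670·157
1 = −670·5843 + 1377·2843
1 = 1377·14529 − 3424·5843
1 = −3424·63959 + 15073·14529
1 = 15073·142447 − 33570·63959
1 = −33570·491300 + 115783·142447
1 = 115783·2107647 − 496702·491300
So 1 = (115783)·2107647 + (-496702)·491300.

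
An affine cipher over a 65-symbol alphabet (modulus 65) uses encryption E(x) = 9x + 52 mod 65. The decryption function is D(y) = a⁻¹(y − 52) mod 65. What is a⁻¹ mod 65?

Extended Euclidean algorithm:
65 = 7*9 + 2
9 = 4*2 + 1
2 = 2*1 + 0
The gcd is 1. Working backward:
1 = 9 − 4·2
1 = −4·65 + 29·9
So 9·29 ≡ 1 (mod 65).

29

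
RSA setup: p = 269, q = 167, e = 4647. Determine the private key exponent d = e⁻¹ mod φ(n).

φ(n) = (p−1)(q−1) = 268·166 = 44488.
Need d with 4647·d ≡ 1 (mod 44488). Apply the extended Euclidean algorithm:
44488 = 9*4647 + 2665
4647 = 1*2665 + 1982
2665 = 1*1982 + 683
1982 = 2*683 + 616
683 = 1*616 + 67
616 = 9*67 + 13
67 = 5*13 + 2
13 = 6*2 + 1
2 = 2*1 + 0
Back-substitute:
1 = 13 − 6·2
1 = −6·67 + 31·13
1 = 31·616 − 285·67
1 = −285·683 + 316·616
1 = 316·1982 − 917·683
1 = −917·2665 + 1233·1982
1 = 1233·4647 − 2150·2665
1 = −2150·44488 + 20583·4647
So 4647·20583 ≡ 1 (mod 44488), hence d = 20583.

20583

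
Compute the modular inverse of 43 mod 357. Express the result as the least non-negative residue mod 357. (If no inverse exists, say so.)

Run Euclid on (357, 43):
357 = 8·43 + 13
43 = 3·13 + 4
13 = 3·4 + 1
4 = 4·1 + 0
Since gcd(43, 357) = 1, back-substitute to write 1 as a combination:
1 = 13 − 3·4
1 = −3·43 + 10·13
1 = 10·357 − 83·43
Hence 43⁻¹ ≡ -83 ≡ 274 (mod 357).

274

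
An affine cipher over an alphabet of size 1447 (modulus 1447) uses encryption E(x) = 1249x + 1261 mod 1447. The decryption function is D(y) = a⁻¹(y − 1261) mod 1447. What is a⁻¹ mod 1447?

95

Run Euclid on (1447, 1249):
1447 = 1·1249 + 198
1249 = 6·198 + 61
198 = 3·61 + 15
61 = 4·15 + 1
15 = 15·1 + 0
gcd = 1, so the inverse exists. Back-substitute:
1 = 61 − 4·15
1 = −4·198 + 13·61
1 = 13·1249 − 82·198
1 = −82·1447 + 95·1249
So 1249·95 ≡ 1 (mod 1447).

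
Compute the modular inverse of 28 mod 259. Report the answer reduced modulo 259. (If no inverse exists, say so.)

no inverse exists

Euclidean algorithm on 259, 28:
259 = 9*28 + 7
28 = 4*7 + 0
gcd(28, 259) = 7 ≠ 1, so 28 has no multiplicative inverse modulo 259.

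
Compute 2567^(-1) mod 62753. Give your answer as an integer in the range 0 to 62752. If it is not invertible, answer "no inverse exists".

59355

Apply the Euclidean algorithm to 62753 and 2567:
62753 = 24×2567 + 1145
2567 = 2×1145 + 277
1145 = 4×277 + 37
277 = 7×37 + 18
37 = 2×18 + 1
18 = 18×1 + 0
The gcd is 1. Working backward:
1 = 37 − 2·18
1 = −2·277 + 15·37
1 = 15·1145 − 62·277
1 = −62·2567 + 139·1145
1 = 139·62753 − 3398·2567
Hence 2567⁻¹ ≡ -3398 ≡ 59355 (mod 62753).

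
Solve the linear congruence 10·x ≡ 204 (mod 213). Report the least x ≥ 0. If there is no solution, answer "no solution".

First find gcd(10, 213):
213 = 21×10 + 3
10 = 3×3 + 1
3 = 3×1 + 0
gcd = 1, so a unique solution mod 213 exists.
Back-substitute for the Bézout coefficients:
1 = 10 − 3·3
1 = −3·213 + 64·10
So 10·(64) ≡ 1 (mod 213), giving 10⁻¹ ≡ 64.
x ≡ 10⁻¹·204 ≡ 64·204 ≡ 63 (mod 213).

63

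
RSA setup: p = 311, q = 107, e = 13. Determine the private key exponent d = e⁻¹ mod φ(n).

φ(n) = (p−1)(q−1) = 310·106 = 32860.
Need d with 13·d ≡ 1 (mod 32860). Apply the extended Euclidean algorithm:
32860 = 2527×13 + 9
13 = 1×9 + 4
9 = 2×4 + 1
4 = 4×1 + 0
Back-substitute:
1 = 9 − 2·4
1 = −2·13 + 3·9
1 = 3·32860 − 7583·13
So 13·(-7583) ≡ 1 (mod 32860), hence d ≡ -7583 ≡ 25277 (mod 32860).

25277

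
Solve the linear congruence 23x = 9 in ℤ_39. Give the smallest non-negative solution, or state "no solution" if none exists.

36

First find gcd(23, 39):
39 = 1·23 + 16
23 = 1·16 + 7
16 = 2·7 + 2
7 = 3·2 + 1
2 = 2·1 + 0
gcd = 1, so a unique solution mod 39 exists.
Back-substitute for the Bézout coefficients:
1 = 7 − 3·2
1 = −3·16 + 7·7
1 = 7·23 − 10·16
1 = −10·39 + 17·23
So 23·(17) ≡ 1 (mod 39), giving 23⁻¹ ≡ 17.
x ≡ 23⁻¹·9 ≡ 17·9 ≡ 36 (mod 39).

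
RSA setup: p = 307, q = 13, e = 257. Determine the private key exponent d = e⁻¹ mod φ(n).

φ(n) = (p−1)(q−1) = 306·12 = 3672.
Need d with 257·d ≡ 1 (mod 3672). Apply the extended Euclidean algorithm:
3672 = 14×257 + 74
257 = 3×74 + 35
74 = 2×35 + 4
35 = 8×4 + 3
4 = 1×3 + 1
3 = 3×1 + 0
Back-substitute:
1 = 4 − 3
1 = −35 + 9·4
1 = 9·74 − 19·35
1 = −19·257 + 66·74
1 = 66·3672 − 943·257
So 257·(-943) ≡ 1 (mod 3672), hence d ≡ -943 ≡ 2729 (mod 3672).

2729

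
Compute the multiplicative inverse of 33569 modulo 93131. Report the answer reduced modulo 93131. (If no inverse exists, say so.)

gcd(93131, 33569) by repeated division:
93131 = 2·33569 + 25993
33569 = 1·25993 + 7576
25993 = 3·7576 + 3265
7576 = 2·3265 + 1046
3265 = 3·1046 + 127
1046 = 8·127 + 30
127 = 4·30 + 7
30 = 4·7 + 2
7 = 3·2 + 1
2 = 2·1 + 0
gcd = 1, so the inverse exists. Back-substitute:
1 = 7 − 3·2
1 = −3·30 + 13·7
1 = 13·127 − 55·30
1 = −55·1046 + 453·127
1 = 453·3265 − 1414·1046
1 = −1414·7576 + 3281·3265
1 = 3281·25993 − 11257·7576
1 = −11257·33569 + 14538·25993
1 = 14538·93131 − 40333·33569
Hence 33569⁻¹ ≡ -40333 ≡ 52798 (mod 93131).

52798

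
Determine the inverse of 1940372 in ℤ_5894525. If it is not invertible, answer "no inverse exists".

Compute gcd(1940372, 5894525):
5894525 = 3·1940372 + 73409
1940372 = 26·73409 + 31738
73409 = 2·31738 + 9933
31738 = 3·9933 + 1939
9933 = 5·1939 + 238
1939 = 8·238 + 35
238 = 6·35 + 28
35 = 1·28 + 7
28 = 4·7 + 0
gcd(1940372, 5894525) = 7 ≠ 1, so 1940372 has no multiplicative inverse modulo 5894525.

no inverse exists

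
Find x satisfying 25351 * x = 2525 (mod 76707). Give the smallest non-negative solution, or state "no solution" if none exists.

First find gcd(25351, 76707):
76707 = 3*25351 + 654
25351 = 38*654 + 499
654 = 1*499 + 155
499 = 3*155 + 34
155 = 4*34 + 19
34 = 1*19 + 15
19 = 1*15 + 4
15 = 3*4 + 3
4 = 1*3 + 1
3 = 3*1 + 0
gcd = 1, so a unique solution mod 76707 exists.
Back-substitute for the Bézout coefficients:
1 = 4 − 3
1 = −15 + 4·4
1 = 4·19 − 5·15
1 = −5·34 + 9·19
1 = 9·155 − 41·34
1 = −41·499 + 132·155
1 = 132·654 − 173·499
1 = −173·25351 + 6706·654
1 = 6706·76707 − 20291·25351
So 25351·(-20291) ≡ 1 (mod 76707), giving 25351⁻¹ ≡ 56416.
x ≡ 25351⁻¹·2525 ≡ 56416·2525 ≡ 5501 (mod 76707).

5501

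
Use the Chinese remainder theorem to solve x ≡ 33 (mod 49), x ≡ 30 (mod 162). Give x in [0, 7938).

Write x = 33 + 49·k. Then 49·k ≡ 30 − 33 ≡ 159 (mod 162).
Need 49⁻¹ mod 162. Extended Euclid on (162, 49):
162 = 3·49 + 15
49 = 3·15 + 4
15 = 3·4 + 3
4 = 1·3 + 1
3 = 3·1 + 0
Back-substitute:
1 = 4 − 3
1 = −15 + 4·4
1 = 4·49 − 13·15
1 = −13·162 + 43·49
49⁻¹ ≡ 43 (mod 162), so k ≡ 43·159 ≡ 33 (mod 162).
x = 33 + 49·33 = 1650.

1650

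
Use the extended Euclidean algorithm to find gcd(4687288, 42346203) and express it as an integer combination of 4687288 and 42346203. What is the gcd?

1

Apply Euclid's algorithm to 42346203 and 4687288:
42346203 = 9·4687288 + 160611
4687288 = 29·160611 + 29569
160611 = 5·29569 + 12766
29569 = 2·12766 + 4037
12766 = 3·4037 + 655
4037 = 6·655 + 107
655 = 6·107 + 13
107 = 8·13 + 3
13 = 4·3 + 1
3 = 3·1 + 0
gcd(4687288, 42346203) = 1.
Back-substituting:
1 = 13 − 4·3
1 = −4·107 + 33·13
1 = 33·655 − 202·107
1 = −202·4037 + 1245·655
1 = 1245·12766 − 3937·4037
1 = −3937·29569 + 9119·12766
1 = 9119·160611 − 49532·29569
1 = −49532·4687288 + 1445547·160611
1 = 1445547·42346203 − 13059455·4687288
So 1 = (1445547)·42346203 + (-13059455)·4687288.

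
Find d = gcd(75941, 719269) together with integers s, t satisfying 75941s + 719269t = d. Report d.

Apply Euclid's algorithm to 719269 and 75941:
719269 = 9×75941 + 35800
75941 = 2×35800 + 4341
35800 = 8×4341 + 1072
4341 = 4×1072 + 53
1072 = 20×53 + 12
53 = 4×12 + 5
12 = 2×5 + 2
5 = 2×2 + 1
2 = 2×1 + 0
gcd(75941, 719269) = 1.
Back-substituting:
1 = 5 − 2·2
1 = −2·12 + 5·5
1 = 5·53 − 22·12
1 = −22·1072 + 445·53
1 = 445·4341 − 1802·1072
1 = −1802·35800 + 14861·4341
1 = 14861·75941 − 31524·35800
1 = −31524·719269 + 298577·75941
So 1 = (-31524)·719269 + (298577)·75941.

1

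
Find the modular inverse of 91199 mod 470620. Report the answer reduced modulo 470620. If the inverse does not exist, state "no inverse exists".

106159

Run Euclid on (470620, 91199):
470620 = 5·91199 + 14625
91199 = 6·14625 + 3449
14625 = 4·3449 + 829
3449 = 4·829 + 133
829 = 6·133 + 31
133 = 4·31 + 9
31 = 3·9 + 4
9 = 2·4 + 1
4 = 4·1 + 0
gcd = 1, so the inverse exists. Back-substitute:
1 = 9 − 2·4
1 = −2·31 + 7·9
1 = 7·133 − 30·31
1 = −30·829 + 187·133
1 = 187·3449 − 778·829
1 = −778·14625 + 3299·3449
1 = 3299·91199 − 20572·14625
1 = −20572·470620 + 106159·91199
So 91199·106159 ≡ 1 (mod 470620).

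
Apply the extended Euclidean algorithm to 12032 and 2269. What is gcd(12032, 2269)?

1

Repeated division:
12032 = 5·2269 + 687
2269 = 3·687 + 208
687 = 3·208 + 63
208 = 3·63 + 19
63 = 3·19 + 6
19 = 3·6 + 1
6 = 6·1 + 0
gcd(12032, 2269) = 1.
Working backward:
1 = 19 − 3·6
1 = −3·63 + 10·19
1 = 10·208 − 33·63
1 = −33·687 + 109·208
1 = 109·2269 − 360·687
1 = −360·12032 + 1909·2269
So 1 = (-360)·12032 + (1909)·2269.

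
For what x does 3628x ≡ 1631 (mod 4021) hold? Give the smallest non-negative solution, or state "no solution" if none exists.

2963

First find gcd(3628, 4021):
4021 = 1·3628 + 393
3628 = 9·393 + 91
393 = 4·91 + 29
91 = 3·29 + 4
29 = 7·4 + 1
4 = 4·1 + 0
gcd = 1, so a unique solution mod 4021 exists.
Back-substitute for the Bézout coefficients:
1 = 29 − 7·4
1 = −7·91 + 22·29
1 = 22·393 − 95·91
1 = −95·3628 + 877·393
1 = 877·4021 − 972·3628
So 3628·(-972) ≡ 1 (mod 4021), giving 3628⁻¹ ≡ 3049.
x ≡ 3628⁻¹·1631 ≡ 3049·1631 ≡ 2963 (mod 4021).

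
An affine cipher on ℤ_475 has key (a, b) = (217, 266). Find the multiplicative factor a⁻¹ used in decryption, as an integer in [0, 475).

Extended Euclidean algorithm:
475 = 2·217 + 41
217 = 5·41 + 12
41 = 3·12 + 5
12 = 2·5 + 2
5 = 2·2 + 1
2 = 2·1 + 0
Since gcd(217, 475) = 1, back-substitute to write 1 as a combination:
1 = 5 − 2·2
1 = −2·12 + 5·5
1 = 5·41 − 17·12
1 = −17·217 + 90·41
1 = 90·475 − 197·217
Hence 217⁻¹ ≡ -197 ≡ 278 (mod 475).

278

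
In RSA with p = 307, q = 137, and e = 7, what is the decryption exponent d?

φ(n) = (p−1)(q−1) = 306·136 = 41616.
Need d with 7·d ≡ 1 (mod 41616). Apply the extended Euclidean algorithm:
41616 = 5945*7 + 1
7 = 7*1 + 0
Back-substitute:
1 = 41616 − 5945·7
So 7·(-5945) ≡ 1 (mod 41616), hence d ≡ -5945 ≡ 35671 (mod 41616).

35671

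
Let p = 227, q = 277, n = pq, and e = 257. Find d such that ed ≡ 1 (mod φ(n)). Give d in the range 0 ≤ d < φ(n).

φ(n) = (p−1)(q−1) = 226·276 = 62376.
Need d with 257·d ≡ 1 (mod 62376). Apply the extended Euclidean algorithm:
62376 = 242×257 + 182
257 = 1×182 + 75
182 = 2×75 + 32
75 = 2×32 + 11
32 = 2×11 + 10
11 = 1×10 + 1
10 = 10×1 + 0
Back-substitute:
1 = 11 − 10
1 = −32 + 3·11
1 = 3·75 − 7·32
1 = −7·182 + 17·75
1 = 17·257 − 24·182
1 = −24·62376 + 5825·257
So 257·5825 ≡ 1 (mod 62376), hence d = 5825.

5825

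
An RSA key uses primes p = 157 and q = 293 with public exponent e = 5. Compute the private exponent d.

18221

φ(n) = (p−1)(q−1) = 156·292 = 45552.
Need d with 5·d ≡ 1 (mod 45552). Apply the extended Euclidean algorithm:
45552 = 9110×5 + 2
5 = 2×2 + 1
2 = 2×1 + 0
Back-substitute:
1 = 5 − 2·2
1 = −2·45552 + 18221·5
So 5·18221 ≡ 1 (mod 45552), hence d = 18221.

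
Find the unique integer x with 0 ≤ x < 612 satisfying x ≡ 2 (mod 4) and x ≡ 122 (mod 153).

Write x = 2 + 4·k. Then 4·k ≡ 122 − 2 ≡ 120 (mod 153).
Need 4⁻¹ mod 153. Extended Euclid on (153, 4):
153 = 38·4 + 1
4 = 4·1 + 0
Back-substitute:
1 = 153 − 38·4
4⁻¹ ≡ 115 (mod 153), so k ≡ 115·120 ≡ 30 (mod 153).
x = 2 + 4·30 = 122.

122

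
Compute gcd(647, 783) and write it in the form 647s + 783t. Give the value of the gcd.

1

Apply Euclid's algorithm to 783 and 647:
783 = 1·647 + 136
647 = 4·136 + 103
136 = 1·103 + 33
103 = 3·33 + 4
33 = 8·4 + 1
4 = 4·1 + 0
gcd(647, 783) = 1.
Express as a combination:
1 = 33 − 8·4
1 = −8·103 + 25·33
1 = 25·136 − 33·103
1 = −33·647 + 157·136
1 = 157·783 − 190·647
So 1 = (157)·783 + (-190)·647.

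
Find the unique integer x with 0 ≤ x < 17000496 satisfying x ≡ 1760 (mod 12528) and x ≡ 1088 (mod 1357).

Write x = 1760 + 12528·k. Then 12528·k ≡ 1088 − 1760 ≡ 685 (mod 1357).
Need 12528⁻¹ mod 1357. Extended Euclid on (1357, 315):
1357 = 4·315 + 97
315 = 3·97 + 24
97 = 4·24 + 1
24 = 24·1 + 0
Back-substitute:
1 = 97 − 4·24
1 = −4·315 + 13·97
1 = 13·1357 − 56·315
12528⁻¹ ≡ 1301 (mod 1357), so k ≡ 1301·685 ≡ 993 (mod 1357).
x = 1760 + 12528·993 = 12442064.

12442064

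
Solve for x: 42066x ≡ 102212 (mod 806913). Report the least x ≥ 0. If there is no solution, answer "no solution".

gcd(42066, 806913):
806913 = 19×42066 + 7659
42066 = 5×7659 + 3771
7659 = 2×3771 + 117
3771 = 32×117 + 27
117 = 4×27 + 9
27 = 3×9 + 0
gcd = 9, but 9 ∤ 102212, so the congruence has no solution.

no solution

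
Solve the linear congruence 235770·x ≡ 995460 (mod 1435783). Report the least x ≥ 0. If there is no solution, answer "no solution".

880401

First find gcd(235770, 1435783):
1435783 = 6*235770 + 21163
235770 = 11*21163 + 2977
21163 = 7*2977 + 324
2977 = 9*324 + 61
324 = 5*61 + 19
61 = 3*19 + 4
19 = 4*4 + 3
4 = 1*3 + 1
3 = 3*1 + 0
gcd = 1, so a unique solution mod 1435783 exists.
Back-substitute for the Bézout coefficients:
1 = 4 − 3
1 = −19 + 5·4
1 = 5·61 − 16·19
1 = −16·324 + 85·61
1 = 85·2977 − 781·324
1 = −781·21163 + 5552·2977
1 = 5552·235770 − 61853·21163
1 = −61853·1435783 + 376670·235770
So 235770·(376670) ≡ 1 (mod 1435783), giving 235770⁻¹ ≡ 376670.
x ≡ 235770⁻¹·995460 ≡ 376670·995460 ≡ 880401 (mod 1435783).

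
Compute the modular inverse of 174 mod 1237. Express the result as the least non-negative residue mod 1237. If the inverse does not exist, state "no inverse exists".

846

Extended Euclidean algorithm:
1237 = 7·174 + 19
174 = 9·19 + 3
19 = 6·3 + 1
3 = 3·1 + 0
gcd = 1, so the inverse exists. Back-substitute:
1 = 19 − 6·3
1 = −6·174 + 55·19
1 = 55·1237 − 391·174
So 174·(-391) ≡ 1 (mod 1237), and -391 ≡ 846 (mod 1237).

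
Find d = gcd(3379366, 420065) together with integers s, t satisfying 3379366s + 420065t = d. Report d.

Apply Euclid's algorithm to 3379366 and 420065:
3379366 = 8*420065 + 18846
420065 = 22*18846 + 5453
18846 = 3*5453 + 2487
5453 = 2*2487 + 479
2487 = 5*479 + 92
479 = 5*92 + 19
92 = 4*19 + 16
19 = 1*16 + 3
16 = 5*3 + 1
3 = 3*1 + 0
gcd(3379366, 420065) = 1.
Working backward:
1 = 16 − 5·3
1 = −5·19 + 6·16
1 = 6·92 − 29·19
1 = −29·479 + 151·92
1 = 151·2487 − 784·479
1 = −784·5453 + 1719·2487
1 = 1719·18846 − 5941·5453
1 = −5941·420065 + 132421·18846
1 = 132421·3379366 − 1065309·420065
So 1 = (132421)·3379366 + (-1065309)·420065.

1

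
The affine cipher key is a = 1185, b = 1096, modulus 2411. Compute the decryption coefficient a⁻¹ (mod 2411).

gcd(2411, 1185) by repeated division:
2411 = 2·1185 + 41
1185 = 28·41 + 37
41 = 1·37 + 4
37 = 9·4 + 1
4 = 4·1 + 0
gcd = 1, so the inverse exists. Back-substitute:
1 = 37 − 9·4
1 = −9·41 + 10·37
1 = 10·1185 − 289·41
1 = −289·2411 + 588·1185
So 1185·588 ≡ 1 (mod 2411).

588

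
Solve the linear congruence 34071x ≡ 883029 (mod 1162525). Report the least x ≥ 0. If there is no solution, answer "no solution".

871024

First find gcd(34071, 1162525):
1162525 = 34×34071 + 4111
34071 = 8×4111 + 1183
4111 = 3×1183 + 562
1183 = 2×562 + 59
562 = 9×59 + 31
59 = 1×31 + 28
31 = 1×28 + 3
28 = 9×3 + 1
3 = 3×1 + 0
gcd = 1, so a unique solution mod 1162525 exists.
Back-substitute for the Bézout coefficients:
1 = 28 − 9·3
1 = −9·31 + 10·28
1 = 10·59 − 19·31
1 = −19·562 + 181·59
1 = 181·1183 − 381·562
1 = −381·4111 + 1324·1183
1 = 1324·34071 − 10973·4111
1 = −10973·1162525 + 374406·34071
So 34071·(374406) ≡ 1 (mod 1162525), giving 34071⁻¹ ≡ 374406.
x ≡ 34071⁻¹·883029 ≡ 374406·883029 ≡ 871024 (mod 1162525).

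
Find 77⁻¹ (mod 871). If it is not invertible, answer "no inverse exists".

gcd(871, 77) by repeated division:
871 = 11·77 + 24
77 = 3·24 + 5
24 = 4·5 + 4
5 = 1·4 + 1
4 = 4·1 + 0
Since gcd(77, 871) = 1, back-substitute to write 1 as a combination:
1 = 5 − 4
1 = −24 + 5·5
1 = 5·77 − 16·24
1 = −16·871 + 181·77
So 77·181 ≡ 1 (mod 871).

181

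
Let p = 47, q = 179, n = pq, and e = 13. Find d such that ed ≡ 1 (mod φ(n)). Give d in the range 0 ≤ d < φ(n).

φ(n) = (p−1)(q−1) = 46·178 = 8188.
Need d with 13·d ≡ 1 (mod 8188). Apply the extended Euclidean algorithm:
8188 = 629*13 + 11
13 = 1*11 + 2
11 = 5*2 + 1
2 = 2*1 + 0
Back-substitute:
1 = 11 − 5·2
1 = −5·13 + 6·11
1 = 6·8188 − 3779·13
So 13·(-3779) ≡ 1 (mod 8188), hence d ≡ -3779 ≡ 4409 (mod 8188).

4409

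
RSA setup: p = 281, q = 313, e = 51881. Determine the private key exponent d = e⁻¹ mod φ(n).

1241

φ(n) = (p−1)(q−1) = 280·312 = 87360.
Need d with 51881·d ≡ 1 (mod 87360). Apply the extended Euclidean algorithm:
87360 = 1·51881 + 35479
51881 = 1·35479 + 16402
35479 = 2·16402 + 2675
16402 = 6·2675 + 352
2675 = 7·352 + 211
352 = 1·211 + 141
211 = 1·141 + 70
141 = 2·70 + 1
70 = 70·1 + 0
Back-substitute:
1 = 141 − 2·70
1 = −2·211 + 3·141
1 = 3·352 − 5·211
1 = −5·2675 + 38·352
1 = 38·16402 − 233·2675
1 = −233·35479 + 504·16402
1 = 504·51881 − 737·35479
1 = −737·87360 + 1241·51881
So 51881·1241 ≡ 1 (mod 87360), hence d = 1241.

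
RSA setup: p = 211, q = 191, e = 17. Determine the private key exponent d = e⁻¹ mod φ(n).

φ(n) = (p−1)(q−1) = 210·190 = 39900.
Need d with 17·d ≡ 1 (mod 39900). Apply the extended Euclidean algorithm:
39900 = 2347*17 + 1
17 = 17*1 + 0
Back-substitute:
1 = 39900 − 2347·17
So 17·(-2347) ≡ 1 (mod 39900), hence d ≡ -2347 ≡ 37553 (mod 39900).

37553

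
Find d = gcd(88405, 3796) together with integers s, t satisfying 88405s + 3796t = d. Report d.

1

Euclidean algorithm:
88405 = 23*3796 + 1097
3796 = 3*1097 + 505
1097 = 2*505 + 87
505 = 5*87 + 70
87 = 1*70 + 17
70 = 4*17 + 2
17 = 8*2 + 1
2 = 2*1 + 0
gcd(88405, 3796) = 1.
Back-substituting:
1 = 17 − 8·2
1 = −8·70 + 33·17
1 = 33·87 − 41·70
1 = −41·505 + 238·87
1 = 238·1097 − 517·505
1 = −517·3796 + 1789·1097
1 = 1789·88405 − 41664·3796
So 1 = (1789)·88405 + (-41664)·3796.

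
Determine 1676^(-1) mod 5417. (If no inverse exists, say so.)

4108

Run Euclid on (5417, 1676):
5417 = 3×1676 + 389
1676 = 4×389 + 120
389 = 3×120 + 29
120 = 4×29 + 4
29 = 7×4 + 1
4 = 4×1 + 0
The gcd is 1. Working backward:
1 = 29 − 7·4
1 = −7·120 + 29·29
1 = 29·389 − 94·120
1 = −94·1676 + 405·389
1 = 405·5417 − 1309·1676
So 1676·(-1309) ≡ 1 (mod 5417), and -1309 ≡ 4108 (mod 5417).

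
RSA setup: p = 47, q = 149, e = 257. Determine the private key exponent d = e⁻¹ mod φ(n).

5457

φ(n) = (p−1)(q−1) = 46·148 = 6808.
Need d with 257·d ≡ 1 (mod 6808). Apply the extended Euclidean algorithm:
6808 = 26*257 + 126
257 = 2*126 + 5
126 = 25*5 + 1
5 = 5*1 + 0
Back-substitute:
1 = 126 − 25·5
1 = −25·257 + 51·126
1 = 51·6808 − 1351·257
So 257·(-1351) ≡ 1 (mod 6808), hence d ≡ -1351 ≡ 5457 (mod 6808).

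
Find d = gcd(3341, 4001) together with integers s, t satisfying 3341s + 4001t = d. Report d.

Euclidean algorithm:
4001 = 1·3341 + 660
3341 = 5·660 + 41
660 = 16·41 + 4
41 = 10·4 + 1
4 = 4·1 + 0
gcd(3341, 4001) = 1.
Back-substituting:
1 = 41 − 10·4
1 = −10·660 + 161·41
1 = 161·3341 − 815·660
1 = −815·4001 + 976·3341
So 1 = (-815)·4001 + (976)·3341.

1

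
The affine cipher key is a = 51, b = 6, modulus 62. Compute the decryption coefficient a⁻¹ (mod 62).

45

Run Euclid on (62, 51):
62 = 1·51 + 11
51 = 4·11 + 7
11 = 1·7 + 4
7 = 1·4 + 3
4 = 1·3 + 1
3 = 3·1 + 0
gcd = 1, so the inverse exists. Back-substitute:
1 = 4 − 3
1 = −7 + 2·4
1 = 2·11 − 3·7
1 = −3·51 + 14·11
1 = 14·62 − 17·51
Thus 51·(-17) ≡ 1 (mod 62); reducing, -17 mod 62 = 45.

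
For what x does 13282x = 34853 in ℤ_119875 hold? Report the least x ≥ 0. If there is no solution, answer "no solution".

First find gcd(13282, 119875):
119875 = 9·13282 + 337
13282 = 39·337 + 139
337 = 2·139 + 59
139 = 2·59 + 21
59 = 2·21 + 17
21 = 1·17 + 4
17 = 4·4 + 1
4 = 4·1 + 0
gcd = 1, so a unique solution mod 119875 exists.
Back-substitute for the Bézout coefficients:
1 = 17 − 4·4
1 = −4·21 + 5·17
1 = 5·59 − 14·21
1 = −14·139 + 33·59
1 = 33·337 − 80·139
1 = −80·13282 + 3153·337
1 = 3153·119875 − 28457·13282
So 13282·(-28457) ≡ 1 (mod 119875), giving 13282⁻¹ ≡ 91418.
x ≡ 13282⁻¹·34853 ≡ 91418·34853 ≡ 33929 (mod 119875).

33929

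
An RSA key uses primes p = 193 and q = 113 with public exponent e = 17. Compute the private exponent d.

1265

φ(n) = (p−1)(q−1) = 192·112 = 21504.
Need d with 17·d ≡ 1 (mod 21504). Apply the extended Euclidean algorithm:
21504 = 1264*17 + 16
17 = 1*16 + 1
16 = 16*1 + 0
Back-substitute:
1 = 17 − 16
1 = −21504 + 1265·17
So 17·1265 ≡ 1 (mod 21504), hence d = 1265.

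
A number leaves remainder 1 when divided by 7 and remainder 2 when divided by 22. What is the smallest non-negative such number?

134

Write x = 1 + 7·k. Then 7·k ≡ 2 − 1 ≡ 1 (mod 22).
Need 7⁻¹ mod 22. Extended Euclid on (22, 7):
22 = 3*7 + 1
7 = 7*1 + 0
Back-substitute:
1 = 22 − 3·7
7⁻¹ ≡ 19 (mod 22), so k ≡ 19·1 ≡ 19 (mod 22).
x = 1 + 7·19 = 134.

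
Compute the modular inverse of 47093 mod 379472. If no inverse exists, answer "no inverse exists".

290029

Apply the Euclidean algorithm to 379472 and 47093:
379472 = 8·47093 + 2728
47093 = 17·2728 + 717
2728 = 3·717 + 577
717 = 1·577 + 140
577 = 4·140 + 17
140 = 8·17 + 4
17 = 4·4 + 1
4 = 4·1 + 0
gcd = 1, so the inverse exists. Back-substitute:
1 = 17 − 4·4
1 = −4·140 + 33·17
1 = 33·577 − 136·140
1 = −136·717 + 169·577
1 = 169·2728 − 643·717
1 = −643·47093 + 11100·2728
1 = 11100·379472 − 89443·47093
Thus 47093·(-89443) ≡ 1 (mod 379472); reducing, -89443 mod 379472 = 290029.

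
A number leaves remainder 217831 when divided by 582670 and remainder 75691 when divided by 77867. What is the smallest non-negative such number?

19810997831

Write x = 217831 + 582670·k. Then 582670·k ≡ 75691 − 217831 ≡ 13594 (mod 77867).
Need 582670⁻¹ mod 77867. Extended Euclid on (77867, 37601):
77867 = 2*37601 + 2665
37601 = 14*2665 + 291
2665 = 9*291 + 46
291 = 6*46 + 15
46 = 3*15 + 1
15 = 15*1 + 0
Back-substitute:
1 = 46 − 3·15
1 = −3·291 + 19·46
1 = 19·2665 − 174·291
1 = −174·37601 + 2455·2665
1 = 2455·77867 − 5084·37601
582670⁻¹ ≡ 72783 (mod 77867), so k ≡ 72783·13594 ≡ 34000 (mod 77867).
x = 217831 + 582670·34000 = 19810997831.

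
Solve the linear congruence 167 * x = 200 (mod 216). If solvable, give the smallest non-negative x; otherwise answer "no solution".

First find gcd(167, 216):
216 = 1*167 + 49
167 = 3*49 + 20
49 = 2*20 + 9
20 = 2*9 + 2
9 = 4*2 + 1
2 = 2*1 + 0
gcd = 1, so a unique solution mod 216 exists.
Back-substitute for the Bézout coefficients:
1 = 9 − 4·2
1 = −4·20 + 9·9
1 = 9·49 − 22·20
1 = −22·167 + 75·49
1 = 75·216 − 97·167
So 167·(-97) ≡ 1 (mod 216), giving 167⁻¹ ≡ 119.
x ≡ 167⁻¹·200 ≡ 119·200 ≡ 40 (mod 216).

40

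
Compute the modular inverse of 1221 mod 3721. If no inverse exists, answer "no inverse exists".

Extended Euclidean algorithm:
3721 = 3·1221 + 58
1221 = 21·58 + 3
58 = 19·3 + 1
3 = 3·1 + 0
Since gcd(1221, 3721) = 1, back-substitute to write 1 as a combination:
1 = 58 − 19·3
1 = −19·1221 + 400·58
1 = 400·3721 − 1219·1221
Hence 1221⁻¹ ≡ -1219 ≡ 2502 (mod 3721).

2502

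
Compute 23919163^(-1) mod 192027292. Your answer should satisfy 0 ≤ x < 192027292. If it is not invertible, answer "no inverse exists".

87644355

gcd(192027292, 23919163) by repeated division:
192027292 = 8×23919163 + 673988
23919163 = 35×673988 + 329583
673988 = 2×329583 + 14822
329583 = 22×14822 + 3499
14822 = 4×3499 + 826
3499 = 4×826 + 195
826 = 4×195 + 46
195 = 4×46 + 11
46 = 4×11 + 2
11 = 5×2 + 1
2 = 2×1 + 0
The gcd is 1. Working backward:
1 = 11 − 5·2
1 = −5·46 + 21·11
1 = 21·195 − 89·46
1 = −89·826 + 377·195
1 = 377·3499 − 1597·826
1 = −1597·14822 + 6765·3499
1 = 6765·329583 − 150427·14822
1 = −150427·673988 + 307619·329583
1 = 307619·23919163 − 10917092·673988
1 = −10917092·192027292 + 87644355·23919163
So 23919163·87644355 ≡ 1 (mod 192027292).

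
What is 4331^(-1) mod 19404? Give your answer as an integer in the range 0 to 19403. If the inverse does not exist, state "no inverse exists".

Apply the Euclidean algorithm to 19404 and 4331:
19404 = 4·4331 + 2080
4331 = 2·2080 + 171
2080 = 12·171 + 28
171 = 6·28 + 3
28 = 9·3 + 1
3 = 3·1 + 0
The gcd is 1. Working backward:
1 = 28 − 9·3
1 = −9·171 + 55·28
1 = 55·2080 − 669·171
1 = −669·4331 + 1393·2080
1 = 1393·19404 − 6241·4331
So 4331·(-6241) ≡ 1 (mod 19404), and -6241 ≡ 13163 (mod 19404).

13163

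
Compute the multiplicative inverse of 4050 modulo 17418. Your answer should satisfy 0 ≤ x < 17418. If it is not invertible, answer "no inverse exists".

no inverse exists

Euclidean algorithm on 17418, 4050:
17418 = 4×4050 + 1218
4050 = 3×1218 + 396
1218 = 3×396 + 30
396 = 13×30 + 6
30 = 5×6 + 0
The gcd is 6, not 1, hence no inverse exists.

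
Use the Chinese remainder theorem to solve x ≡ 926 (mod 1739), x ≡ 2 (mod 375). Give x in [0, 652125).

147002

Write x = 926 + 1739·k. Then 1739·k ≡ 2 − 926 ≡ 201 (mod 375).
Need 1739⁻¹ mod 375. Extended Euclid on (375, 239):
375 = 1*239 + 136
239 = 1*136 + 103
136 = 1*103 + 33
103 = 3*33 + 4
33 = 8*4 + 1
4 = 4*1 + 0
Back-substitute:
1 = 33 − 8·4
1 = −8·103 + 25·33
1 = 25·136 − 33·103
1 = −33·239 + 58·136
1 = 58·375 − 91·239
1739⁻¹ ≡ 284 (mod 375), so k ≡ 284·201 ≡ 84 (mod 375).
x = 926 + 1739·84 = 147002.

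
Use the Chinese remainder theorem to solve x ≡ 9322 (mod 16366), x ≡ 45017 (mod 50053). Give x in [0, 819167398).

156861066

Write x = 9322 + 16366·k. Then 16366·k ≡ 45017 − 9322 ≡ 35695 (mod 50053).
Need 16366⁻¹ mod 50053. Extended Euclid on (50053, 16366):
50053 = 3*16366 + 955
16366 = 17*955 + 131
955 = 7*131 + 38
131 = 3*38 + 17
38 = 2*17 + 4
17 = 4*4 + 1
4 = 4*1 + 0
Back-substitute:
1 = 17 − 4·4
1 = −4·38 + 9·17
1 = 9·131 − 31·38
1 = −31·955 + 226·131
1 = 226·16366 − 3873·955
1 = −3873·50053 + 11845·16366
16366⁻¹ ≡ 11845 (mod 50053), so k ≡ 11845·35695 ≡ 9584 (mod 50053).
x = 9322 + 16366·9584 = 156861066.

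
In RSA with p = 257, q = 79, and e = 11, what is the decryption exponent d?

12707

φ(n) = (p−1)(q−1) = 256·78 = 19968.
Need d with 11·d ≡ 1 (mod 19968). Apply the extended Euclidean algorithm:
19968 = 1815*11 + 3
11 = 3*3 + 2
3 = 1*2 + 1
2 = 2*1 + 0
Back-substitute:
1 = 3 − 2
1 = −11 + 4·3
1 = 4·19968 − 7261·11
So 11·(-7261) ≡ 1 (mod 19968), hence d ≡ -7261 ≡ 12707 (mod 19968).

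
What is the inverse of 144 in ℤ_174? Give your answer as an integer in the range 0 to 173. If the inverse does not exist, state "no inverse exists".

Euclidean algorithm on 174, 144:
174 = 1×144 + 30
144 = 4×30 + 24
30 = 1×24 + 6
24 = 4×6 + 0
gcd(144, 174) = 6 ≠ 1, so 144 has no multiplicative inverse modulo 174.

no inverse exists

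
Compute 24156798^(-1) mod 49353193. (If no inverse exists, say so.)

15254007

gcd(49353193, 24156798) by repeated division:
49353193 = 2·24156798 + 1039597
24156798 = 23·1039597 + 246067
1039597 = 4·246067 + 55329
246067 = 4·55329 + 24751
55329 = 2·24751 + 5827
24751 = 4·5827 + 1443
5827 = 4·1443 + 55
1443 = 26·55 + 13
55 = 4·13 + 3
13 = 4·3 + 1
3 = 3·1 + 0
Since gcd(24156798, 49353193) = 1, back-substitute to write 1 as a combination:
1 = 13 − 4·3
1 = −4·55 + 17·13
1 = 17·1443 − 446·55
1 = −446·5827 + 1801·1443
1 = 1801·24751 − 7650·5827
1 = −7650·55329 + 17101·24751
1 = 17101·246067 − 76054·55329
1 = −76054·1039597 + 321317·246067
1 = 321317·24156798 − 7466345·1039597
1 = −7466345·49353193 + 15254007·24156798
So 24156798·15254007 ≡ 1 (mod 49353193).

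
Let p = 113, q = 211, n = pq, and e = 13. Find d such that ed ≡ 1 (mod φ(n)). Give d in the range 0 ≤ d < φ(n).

φ(n) = (p−1)(q−1) = 112·210 = 23520.
Need d with 13·d ≡ 1 (mod 23520). Apply the extended Euclidean algorithm:
23520 = 1809·13 + 3
13 = 4·3 + 1
3 = 3·1 + 0
Back-substitute:
1 = 13 − 4·3
1 = −4·23520 + 7237·13
So 13·7237 ≡ 1 (mod 23520), hence d = 7237.

7237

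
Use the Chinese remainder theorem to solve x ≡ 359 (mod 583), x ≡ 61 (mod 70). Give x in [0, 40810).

Write x = 359 + 583·k. Then 583·k ≡ 61 − 359 ≡ 52 (mod 70).
Need 583⁻¹ mod 70. Extended Euclid on (70, 23):
70 = 3*23 + 1
23 = 23*1 + 0
Back-substitute:
1 = 70 − 3·23
583⁻¹ ≡ 67 (mod 70), so k ≡ 67·52 ≡ 54 (mod 70).
x = 359 + 583·54 = 31841.

31841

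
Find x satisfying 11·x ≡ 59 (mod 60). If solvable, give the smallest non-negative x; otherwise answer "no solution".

49

First find gcd(11, 60):
60 = 5·11 + 5
11 = 2·5 + 1
5 = 5·1 + 0
gcd = 1, so a unique solution mod 60 exists.
Back-substitute for the Bézout coefficients:
1 = 11 − 2·5
1 = −2·60 + 11·11
So 11·(11) ≡ 1 (mod 60), giving 11⁻¹ ≡ 11.
x ≡ 11⁻¹·59 ≡ 11·59 ≡ 49 (mod 60).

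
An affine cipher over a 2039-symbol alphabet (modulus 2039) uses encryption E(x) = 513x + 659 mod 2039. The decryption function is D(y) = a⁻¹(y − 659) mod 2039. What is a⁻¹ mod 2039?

gcd(2039, 513) by repeated division:
2039 = 3*513 + 500
513 = 1*500 + 13
500 = 38*13 + 6
13 = 2*6 + 1
6 = 6*1 + 0
gcd = 1, so the inverse exists. Back-substitute:
1 = 13 − 2·6
1 = −2·500 + 77·13
1 = 77·513 − 79·500
1 = −79·2039 + 314·513
So 513·314 ≡ 1 (mod 2039).

314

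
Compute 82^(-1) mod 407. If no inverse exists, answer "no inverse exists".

273

Run Euclid on (407, 82):
407 = 4×82 + 79
82 = 1×79 + 3
79 = 26×3 + 1
3 = 3×1 + 0
gcd = 1, so the inverse exists. Back-substitute:
1 = 79 − 26·3
1 = −26·82 + 27·79
1 = 27·407 − 134·82
Hence 82⁻¹ ≡ -134 ≡ 273 (mod 407).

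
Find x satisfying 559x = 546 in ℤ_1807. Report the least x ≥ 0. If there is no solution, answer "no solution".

First find gcd(559, 1807):
1807 = 3*559 + 130
559 = 4*130 + 39
130 = 3*39 + 13
39 = 3*13 + 0
gcd = 13 and 13 | 546, so solutions exist. Divide through by 13: 43x ≡ 42 (mod 139).
Now find 43⁻¹ mod 139:
139 = 3×43 + 10
43 = 4×10 + 3
10 = 3×3 + 1
3 = 3×1 + 0
Back-substitute:
1 = 10 − 3·3
1 = −3·43 + 13·10
1 = 13·139 − 42·43
So 43·(-42) ≡ 1 (mod 139), i.e. 43⁻¹ ≡ 97.
Then x ≡ 97·42 ≡ 43 (mod 139); the smallest non-negative solution is x = 43.

43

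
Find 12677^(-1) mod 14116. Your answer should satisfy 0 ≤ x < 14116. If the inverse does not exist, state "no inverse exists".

7161

gcd(14116, 12677) by repeated division:
14116 = 1·12677 + 1439
12677 = 8·1439 + 1165
1439 = 1·1165 + 274
1165 = 4·274 + 69
274 = 3·69 + 67
69 = 1·67 + 2
67 = 33·2 + 1
2 = 2·1 + 0
Since gcd(12677, 14116) = 1, back-substitute to write 1 as a combination:
1 = 67 − 33·2
1 = −33·69 + 34·67
1 = 34·274 − 135·69
1 = −135·1165 + 574·274
1 = 574·1439 − 709·1165
1 = −709·12677 + 6246·1439
1 = 6246·14116 − 6955·12677
Hence 12677⁻¹ ≡ -6955 ≡ 7161 (mod 14116).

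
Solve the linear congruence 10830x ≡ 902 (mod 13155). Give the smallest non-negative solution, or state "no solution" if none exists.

no solution

gcd(10830, 13155):
13155 = 1×10830 + 2325
10830 = 4×2325 + 1530
2325 = 1×1530 + 795
1530 = 1×795 + 735
795 = 1×735 + 60
735 = 12×60 + 15
60 = 4×15 + 0
gcd = 15, but 15 ∤ 902, so the congruence has no solution.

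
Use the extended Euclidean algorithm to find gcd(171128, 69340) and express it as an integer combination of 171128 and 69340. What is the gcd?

4

Euclidean algorithm:
171128 = 2·69340 + 32448
69340 = 2·32448 + 4444
32448 = 7·4444 + 1340
4444 = 3·1340 + 424
1340 = 3·424 + 68
424 = 6·68 + 16
68 = 4·16 + 4
16 = 4·4 + 0
gcd(171128, 69340) = 4.
Back-substituting:
4 = 68 − 4·16
4 = −4·424 + 25·68
4 = 25·1340 − 79·424
4 = −79·4444 + 262·1340
4 = 262·32448 − 1913·4444
4 = −1913·69340 + 4088·32448
4 = 4088·171128 − 10089·69340
So 4 = (4088)·171128 + (-10089)·69340.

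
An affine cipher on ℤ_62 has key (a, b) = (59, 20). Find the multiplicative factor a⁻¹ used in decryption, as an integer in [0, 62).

41

Run Euclid on (62, 59):
62 = 1*59 + 3
59 = 19*3 + 2
3 = 1*2 + 1
2 = 2*1 + 0
Since gcd(59, 62) = 1, back-substitute to write 1 as a combination:
1 = 3 − 2
1 = −59 + 20·3
1 = 20·62 − 21·59
Hence 59⁻¹ ≡ -21 ≡ 41 (mod 62).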